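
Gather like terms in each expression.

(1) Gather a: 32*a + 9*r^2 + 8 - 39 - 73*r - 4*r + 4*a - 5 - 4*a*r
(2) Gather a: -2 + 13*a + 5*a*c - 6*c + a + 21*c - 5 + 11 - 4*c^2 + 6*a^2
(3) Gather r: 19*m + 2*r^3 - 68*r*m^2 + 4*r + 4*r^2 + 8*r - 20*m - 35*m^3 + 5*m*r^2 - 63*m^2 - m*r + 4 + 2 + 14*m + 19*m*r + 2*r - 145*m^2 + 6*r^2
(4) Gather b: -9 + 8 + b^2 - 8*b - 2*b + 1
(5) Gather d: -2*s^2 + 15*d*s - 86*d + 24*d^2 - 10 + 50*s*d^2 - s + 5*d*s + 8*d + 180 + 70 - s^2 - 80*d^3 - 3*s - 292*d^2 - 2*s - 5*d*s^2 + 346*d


(1) = a*(36 - 4*r) + 9*r^2 - 77*r - 36
(2) = 6*a^2 + a*(5*c + 14) - 4*c^2 + 15*c + 4
(3) = -35*m^3 - 208*m^2 + 13*m + 2*r^3 + r^2*(5*m + 10) + r*(-68*m^2 + 18*m + 14) + 6
(4) = b^2 - 10*b
(5) = -80*d^3 + d^2*(50*s - 268) + d*(-5*s^2 + 20*s + 268) - 3*s^2 - 6*s + 240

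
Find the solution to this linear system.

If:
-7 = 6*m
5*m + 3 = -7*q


Then:
m = -7/6
q = 17/42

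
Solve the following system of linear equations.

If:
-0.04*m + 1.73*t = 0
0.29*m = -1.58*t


Then:
m = 0.00
t = 0.00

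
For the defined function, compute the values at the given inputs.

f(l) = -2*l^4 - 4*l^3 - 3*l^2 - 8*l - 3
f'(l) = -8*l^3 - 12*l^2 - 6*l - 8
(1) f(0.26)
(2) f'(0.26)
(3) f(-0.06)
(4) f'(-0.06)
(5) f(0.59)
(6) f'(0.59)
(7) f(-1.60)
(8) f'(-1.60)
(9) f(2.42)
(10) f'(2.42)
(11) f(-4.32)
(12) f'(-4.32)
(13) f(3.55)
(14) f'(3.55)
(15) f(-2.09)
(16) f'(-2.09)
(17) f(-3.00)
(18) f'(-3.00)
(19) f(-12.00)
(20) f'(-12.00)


(1) = -5.36
(2) = -10.51
(3) = -2.53
(4) = -7.68
(5) = -9.83
(6) = -17.36
(7) = 5.40
(8) = 3.65
(9) = -165.21
(10) = -206.18
(11) = -398.51
(12) = 438.94
(13) = -565.81
(14) = -538.44
(15) = -1.03
(16) = 25.16
(17) = -60.00
(18) = 118.00
(19) = -34899.00
(20) = 12160.00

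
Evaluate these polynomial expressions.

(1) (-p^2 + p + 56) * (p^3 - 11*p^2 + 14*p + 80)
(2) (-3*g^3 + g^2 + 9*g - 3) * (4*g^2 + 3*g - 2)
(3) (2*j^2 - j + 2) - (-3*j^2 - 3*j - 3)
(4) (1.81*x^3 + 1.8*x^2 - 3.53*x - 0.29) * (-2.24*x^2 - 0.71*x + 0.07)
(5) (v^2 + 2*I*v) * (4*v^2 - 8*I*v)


(1) = -p^5 + 12*p^4 + 31*p^3 - 682*p^2 + 864*p + 4480
(2) = -12*g^5 - 5*g^4 + 45*g^3 + 13*g^2 - 27*g + 6
(3) = 5*j^2 + 2*j + 5
(4) = -4.0544*x^5 - 5.3171*x^4 + 6.7559*x^3 + 3.2819*x^2 - 0.0412*x - 0.0203
(5) = 4*v^4 + 16*v^2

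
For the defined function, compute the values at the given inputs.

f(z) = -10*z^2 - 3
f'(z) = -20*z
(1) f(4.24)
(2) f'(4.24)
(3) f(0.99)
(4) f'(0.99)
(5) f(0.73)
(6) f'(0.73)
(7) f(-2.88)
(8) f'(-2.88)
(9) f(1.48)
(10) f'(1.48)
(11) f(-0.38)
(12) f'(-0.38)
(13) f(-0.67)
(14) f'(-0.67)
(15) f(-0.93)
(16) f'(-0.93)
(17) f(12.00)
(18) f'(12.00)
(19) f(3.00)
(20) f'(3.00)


(1) = -182.78
(2) = -84.80
(3) = -12.80
(4) = -19.80
(5) = -8.33
(6) = -14.60
(7) = -85.94
(8) = 57.60
(9) = -24.90
(10) = -29.60
(11) = -4.44
(12) = 7.60
(13) = -7.49
(14) = 13.40
(15) = -11.65
(16) = 18.60
(17) = -1443.00
(18) = -240.00
(19) = -93.00
(20) = -60.00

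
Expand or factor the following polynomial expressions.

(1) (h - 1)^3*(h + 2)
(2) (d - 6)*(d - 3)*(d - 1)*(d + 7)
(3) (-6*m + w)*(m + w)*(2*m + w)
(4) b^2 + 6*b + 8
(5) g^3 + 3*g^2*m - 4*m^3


(1) = h^4 - h^3 - 3*h^2 + 5*h - 2
(2) = d^4 - 3*d^3 - 43*d^2 + 171*d - 126
(3) = -12*m^3 - 16*m^2*w - 3*m*w^2 + w^3
(4) = (b + 2)*(b + 4)
(5) = (g - m)*(g + 2*m)^2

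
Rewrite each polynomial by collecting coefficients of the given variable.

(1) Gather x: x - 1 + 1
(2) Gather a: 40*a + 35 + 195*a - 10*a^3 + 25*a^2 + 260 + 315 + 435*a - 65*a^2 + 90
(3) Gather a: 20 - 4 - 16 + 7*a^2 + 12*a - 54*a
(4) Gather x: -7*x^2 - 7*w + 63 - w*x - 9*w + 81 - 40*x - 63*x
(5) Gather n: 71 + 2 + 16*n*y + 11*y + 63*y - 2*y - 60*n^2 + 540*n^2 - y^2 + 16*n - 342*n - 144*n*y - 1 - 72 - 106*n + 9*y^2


(1) = x
(2) = -10*a^3 - 40*a^2 + 670*a + 700
(3) = 7*a^2 - 42*a
(4) = -16*w - 7*x^2 + x*(-w - 103) + 144
(5) = 480*n^2 + n*(-128*y - 432) + 8*y^2 + 72*y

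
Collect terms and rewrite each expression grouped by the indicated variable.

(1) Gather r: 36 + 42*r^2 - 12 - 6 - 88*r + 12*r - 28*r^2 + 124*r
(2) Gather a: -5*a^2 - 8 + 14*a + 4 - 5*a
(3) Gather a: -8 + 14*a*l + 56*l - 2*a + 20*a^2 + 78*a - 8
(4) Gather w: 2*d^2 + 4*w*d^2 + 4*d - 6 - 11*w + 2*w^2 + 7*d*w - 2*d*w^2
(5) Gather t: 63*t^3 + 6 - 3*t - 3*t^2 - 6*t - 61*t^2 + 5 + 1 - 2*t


(1) = 14*r^2 + 48*r + 18
(2) = -5*a^2 + 9*a - 4
(3) = 20*a^2 + a*(14*l + 76) + 56*l - 16
(4) = 2*d^2 + 4*d + w^2*(2 - 2*d) + w*(4*d^2 + 7*d - 11) - 6
(5) = 63*t^3 - 64*t^2 - 11*t + 12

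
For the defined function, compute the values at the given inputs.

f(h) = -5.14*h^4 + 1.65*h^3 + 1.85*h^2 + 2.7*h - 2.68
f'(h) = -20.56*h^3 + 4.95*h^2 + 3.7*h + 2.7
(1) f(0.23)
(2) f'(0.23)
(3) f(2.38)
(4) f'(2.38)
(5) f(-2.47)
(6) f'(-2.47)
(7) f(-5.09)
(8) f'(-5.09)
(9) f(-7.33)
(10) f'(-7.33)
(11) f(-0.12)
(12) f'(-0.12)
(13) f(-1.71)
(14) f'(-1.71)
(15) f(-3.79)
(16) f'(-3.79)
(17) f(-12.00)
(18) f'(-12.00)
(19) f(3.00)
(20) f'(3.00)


(1) = -1.96
(2) = 3.56
(3) = -128.45
(4) = -237.63
(5) = -214.24
(6) = 333.58
(7) = -3636.20
(8) = 2823.41
(9) = -15411.02
(10) = 8338.74
(11) = -2.98
(12) = 2.36
(13) = -54.09
(14) = 113.65
(15) = -1136.69
(16) = 1179.06
(17) = -109202.92
(18) = 36198.78
(19) = -349.72
(20) = -496.77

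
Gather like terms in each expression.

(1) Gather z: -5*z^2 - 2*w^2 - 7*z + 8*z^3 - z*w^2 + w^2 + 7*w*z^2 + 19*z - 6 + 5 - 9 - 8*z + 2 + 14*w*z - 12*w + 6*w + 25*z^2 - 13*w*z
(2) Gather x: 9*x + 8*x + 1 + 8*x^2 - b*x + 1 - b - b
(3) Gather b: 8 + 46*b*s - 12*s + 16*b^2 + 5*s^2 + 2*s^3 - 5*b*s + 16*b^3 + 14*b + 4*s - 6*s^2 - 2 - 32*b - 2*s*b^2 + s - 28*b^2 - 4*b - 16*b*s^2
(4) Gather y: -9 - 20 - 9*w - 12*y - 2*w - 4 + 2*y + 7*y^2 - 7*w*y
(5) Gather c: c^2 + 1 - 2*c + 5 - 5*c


(1) = -w^2 - 6*w + 8*z^3 + z^2*(7*w + 20) + z*(-w^2 + w + 4) - 8
(2) = -2*b + 8*x^2 + x*(17 - b) + 2
(3) = 16*b^3 + b^2*(-2*s - 12) + b*(-16*s^2 + 41*s - 22) + 2*s^3 - s^2 - 7*s + 6
(4) = -11*w + 7*y^2 + y*(-7*w - 10) - 33
(5) = c^2 - 7*c + 6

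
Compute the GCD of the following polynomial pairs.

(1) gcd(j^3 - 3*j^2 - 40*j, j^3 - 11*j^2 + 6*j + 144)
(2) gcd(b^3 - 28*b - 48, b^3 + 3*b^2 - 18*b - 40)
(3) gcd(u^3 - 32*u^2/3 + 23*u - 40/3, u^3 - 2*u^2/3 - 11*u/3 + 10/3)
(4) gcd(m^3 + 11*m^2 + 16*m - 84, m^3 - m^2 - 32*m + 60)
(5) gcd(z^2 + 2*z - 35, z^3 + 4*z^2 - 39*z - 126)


(1) = j - 8
(2) = b + 2
(3) = u^2 - 8*u/3 + 5/3
(4) = gcd((m - 2)*(m + 6)*(m + 7), (m - 5)*(m - 2)*(m + 6)) = m^2 + 4*m - 12
(5) = z + 7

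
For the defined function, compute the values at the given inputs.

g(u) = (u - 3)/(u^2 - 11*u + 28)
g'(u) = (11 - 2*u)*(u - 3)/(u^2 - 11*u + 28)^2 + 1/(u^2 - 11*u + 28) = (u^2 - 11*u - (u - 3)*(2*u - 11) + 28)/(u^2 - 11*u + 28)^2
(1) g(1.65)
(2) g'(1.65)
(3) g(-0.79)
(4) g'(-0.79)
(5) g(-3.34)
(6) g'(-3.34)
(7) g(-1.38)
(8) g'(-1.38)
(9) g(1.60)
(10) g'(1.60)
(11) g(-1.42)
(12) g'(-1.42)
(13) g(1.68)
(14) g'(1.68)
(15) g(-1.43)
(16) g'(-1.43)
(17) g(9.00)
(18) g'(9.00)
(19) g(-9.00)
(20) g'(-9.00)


(1) = -0.11
(2) = 0.01
(3) = -0.10
(4) = -0.01
(5) = -0.08
(6) = -0.01
(7) = -0.10
(8) = -0.01
(9) = -0.11
(10) = 0.01
(11) = -0.10
(12) = -0.01
(13) = -0.11
(14) = 0.01
(15) = -0.10
(16) = -0.01
(17) = 0.60
(18) = -0.32
(19) = -0.06
(20) = -0.00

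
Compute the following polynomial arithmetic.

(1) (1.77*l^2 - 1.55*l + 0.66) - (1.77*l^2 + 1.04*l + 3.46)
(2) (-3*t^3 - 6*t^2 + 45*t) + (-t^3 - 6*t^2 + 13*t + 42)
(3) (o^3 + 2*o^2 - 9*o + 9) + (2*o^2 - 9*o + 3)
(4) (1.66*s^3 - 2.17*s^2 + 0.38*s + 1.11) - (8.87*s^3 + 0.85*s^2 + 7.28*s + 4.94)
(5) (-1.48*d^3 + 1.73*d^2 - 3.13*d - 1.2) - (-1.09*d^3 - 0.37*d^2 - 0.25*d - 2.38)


(1) = -2.59*l - 2.8
(2) = -4*t^3 - 12*t^2 + 58*t + 42
(3) = o^3 + 4*o^2 - 18*o + 12
(4) = -7.21*s^3 - 3.02*s^2 - 6.9*s - 3.83
(5) = -0.39*d^3 + 2.1*d^2 - 2.88*d + 1.18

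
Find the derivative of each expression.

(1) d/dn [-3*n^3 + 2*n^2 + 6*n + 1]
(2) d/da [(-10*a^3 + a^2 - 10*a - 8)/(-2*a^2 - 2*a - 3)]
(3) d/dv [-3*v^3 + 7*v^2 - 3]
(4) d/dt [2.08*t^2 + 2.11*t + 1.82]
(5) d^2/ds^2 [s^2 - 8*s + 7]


(1) = -9*n^2 + 4*n + 6
(2) = 2*(10*a^4 + 20*a^3 + 34*a^2 - 19*a + 7)/(4*a^4 + 8*a^3 + 16*a^2 + 12*a + 9)
(3) = v*(14 - 9*v)
(4) = 4.16*t + 2.11
(5) = 2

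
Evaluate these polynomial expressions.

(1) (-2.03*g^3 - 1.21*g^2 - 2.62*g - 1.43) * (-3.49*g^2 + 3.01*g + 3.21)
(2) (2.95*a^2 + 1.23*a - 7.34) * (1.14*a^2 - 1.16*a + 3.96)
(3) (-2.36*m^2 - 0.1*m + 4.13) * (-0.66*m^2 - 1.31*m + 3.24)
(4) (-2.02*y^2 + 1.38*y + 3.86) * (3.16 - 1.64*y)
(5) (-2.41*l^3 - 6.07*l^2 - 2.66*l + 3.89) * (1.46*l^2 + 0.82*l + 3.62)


(1) = 7.0847*g^5 - 1.8874*g^4 - 1.0146*g^3 - 6.7796*g^2 - 12.7145*g - 4.5903
(2) = 3.363*a^4 - 2.0198*a^3 + 1.8876*a^2 + 13.3852*a - 29.0664
(3) = 1.5576*m^4 + 3.1576*m^3 - 10.2412*m^2 - 5.7343*m + 13.3812
(4) = 3.3128*y^3 - 8.6464*y^2 - 1.9696*y + 12.1976
(5) = -3.5186*l^5 - 10.8384*l^4 - 17.5852*l^3 - 18.4752*l^2 - 6.4394*l + 14.0818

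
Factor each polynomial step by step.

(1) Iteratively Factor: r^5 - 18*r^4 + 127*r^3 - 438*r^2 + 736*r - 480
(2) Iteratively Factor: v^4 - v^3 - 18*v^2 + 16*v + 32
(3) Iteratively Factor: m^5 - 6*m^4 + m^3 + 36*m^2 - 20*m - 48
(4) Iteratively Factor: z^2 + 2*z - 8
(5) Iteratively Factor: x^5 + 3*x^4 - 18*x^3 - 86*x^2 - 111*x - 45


(1) = (r - 2)*(r^4 - 16*r^3 + 95*r^2 - 248*r + 240) = (r - 4)*(r - 2)*(r^3 - 12*r^2 + 47*r - 60) = (r - 4)^2*(r - 2)*(r^2 - 8*r + 15) = (r - 4)^2*(r - 3)*(r - 2)*(r - 5)
(2) = (v + 1)*(v^3 - 2*v^2 - 16*v + 32) = (v + 1)*(v + 4)*(v^2 - 6*v + 8) = (v - 2)*(v + 1)*(v + 4)*(v - 4)
(3) = (m + 1)*(m^4 - 7*m^3 + 8*m^2 + 28*m - 48) = (m - 4)*(m + 1)*(m^3 - 3*m^2 - 4*m + 12) = (m - 4)*(m - 3)*(m + 1)*(m^2 - 4) = (m - 4)*(m - 3)*(m - 2)*(m + 1)*(m + 2)
(4) = (z - 2)*(z + 4)
(5) = (x + 1)*(x^4 + 2*x^3 - 20*x^2 - 66*x - 45) = (x - 5)*(x + 1)*(x^3 + 7*x^2 + 15*x + 9) = (x - 5)*(x + 1)^2*(x^2 + 6*x + 9) = (x - 5)*(x + 1)^2*(x + 3)*(x + 3)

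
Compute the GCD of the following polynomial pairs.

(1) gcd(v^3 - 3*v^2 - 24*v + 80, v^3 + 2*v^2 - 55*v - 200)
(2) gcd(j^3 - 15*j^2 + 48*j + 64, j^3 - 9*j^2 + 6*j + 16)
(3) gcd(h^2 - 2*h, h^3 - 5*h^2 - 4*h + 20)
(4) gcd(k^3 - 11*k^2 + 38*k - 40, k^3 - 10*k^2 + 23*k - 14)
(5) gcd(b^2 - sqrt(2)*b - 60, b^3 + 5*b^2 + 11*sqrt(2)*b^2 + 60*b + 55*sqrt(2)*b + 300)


(1) = gcd((v - 4)^2*(v + 5), (v - 8)*(v + 5)^2) = v + 5
(2) = gcd((j - 8)^2*(j + 1), (j - 8)*(j - 2)*(j + 1)) = j^2 - 7*j - 8
(3) = h - 2
(4) = gcd((k - 5)*(k - 4)*(k - 2), (k - 7)*(k - 2)*(k - 1)) = k - 2
(5) = gcd((b - 6*sqrt(2))*(b + 5*sqrt(2)), (b + 5)*(b + 5*sqrt(2))*(b + 6*sqrt(2))) = b + 5*sqrt(2)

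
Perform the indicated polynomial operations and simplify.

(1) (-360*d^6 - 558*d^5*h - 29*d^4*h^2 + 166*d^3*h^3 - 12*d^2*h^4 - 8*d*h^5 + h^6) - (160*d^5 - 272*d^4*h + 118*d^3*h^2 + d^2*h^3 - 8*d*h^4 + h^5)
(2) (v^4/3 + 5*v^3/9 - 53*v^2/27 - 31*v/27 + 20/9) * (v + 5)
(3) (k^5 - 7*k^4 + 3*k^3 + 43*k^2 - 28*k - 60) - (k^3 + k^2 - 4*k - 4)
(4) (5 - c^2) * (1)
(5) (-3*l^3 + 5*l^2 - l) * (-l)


(1) = -360*d^6 - 558*d^5*h - 160*d^5 - 29*d^4*h^2 + 272*d^4*h + 166*d^3*h^3 - 118*d^3*h^2 - 12*d^2*h^4 - d^2*h^3 - 8*d*h^5 + 8*d*h^4 + h^6 - h^5
(2) = v^5/3 + 20*v^4/9 + 22*v^3/27 - 296*v^2/27 - 95*v/27 + 100/9
(3) = k^5 - 7*k^4 + 2*k^3 + 42*k^2 - 24*k - 56
(4) = 5 - c^2
(5) = 3*l^4 - 5*l^3 + l^2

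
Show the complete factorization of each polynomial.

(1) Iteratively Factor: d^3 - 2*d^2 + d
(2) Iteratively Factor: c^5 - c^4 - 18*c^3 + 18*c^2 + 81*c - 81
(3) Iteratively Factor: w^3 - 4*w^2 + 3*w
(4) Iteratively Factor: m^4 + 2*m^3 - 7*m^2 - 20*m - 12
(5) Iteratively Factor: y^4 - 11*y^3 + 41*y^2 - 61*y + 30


(1) = (d)*(d^2 - 2*d + 1) = d*(d - 1)*(d - 1)
(2) = (c + 3)*(c^4 - 4*c^3 - 6*c^2 + 36*c - 27) = (c + 3)^2*(c^3 - 7*c^2 + 15*c - 9) = (c - 3)*(c + 3)^2*(c^2 - 4*c + 3) = (c - 3)*(c - 1)*(c + 3)^2*(c - 3)
(3) = (w - 1)*(w^2 - 3*w) = (w - 3)*(w - 1)*(w)
(4) = (m + 2)*(m^3 - 7*m - 6) = (m + 1)*(m + 2)*(m^2 - m - 6) = (m + 1)*(m + 2)^2*(m - 3)
(5) = (y - 1)*(y^3 - 10*y^2 + 31*y - 30) = (y - 2)*(y - 1)*(y^2 - 8*y + 15) = (y - 3)*(y - 2)*(y - 1)*(y - 5)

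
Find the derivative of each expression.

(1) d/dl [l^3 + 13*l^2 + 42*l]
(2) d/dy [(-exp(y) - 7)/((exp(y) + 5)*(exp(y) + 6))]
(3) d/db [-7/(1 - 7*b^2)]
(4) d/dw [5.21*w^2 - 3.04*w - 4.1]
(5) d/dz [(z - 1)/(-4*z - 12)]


(1) = 3*l^2 + 26*l + 42
(2) = (exp(2*y) + 14*exp(y) + 47)*exp(y)/(exp(4*y) + 22*exp(3*y) + 181*exp(2*y) + 660*exp(y) + 900)
(3) = -98*b/(7*b^2 - 1)^2
(4) = 10.42*w - 3.04
(5) = -1/(z^2 + 6*z + 9)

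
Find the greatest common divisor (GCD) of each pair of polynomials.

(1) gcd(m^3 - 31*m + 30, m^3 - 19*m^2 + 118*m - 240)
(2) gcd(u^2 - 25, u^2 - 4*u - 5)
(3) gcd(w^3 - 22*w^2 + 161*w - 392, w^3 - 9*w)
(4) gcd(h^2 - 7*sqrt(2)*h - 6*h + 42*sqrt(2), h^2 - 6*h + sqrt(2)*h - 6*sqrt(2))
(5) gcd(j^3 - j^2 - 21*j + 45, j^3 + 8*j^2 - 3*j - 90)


(1) = m - 5
(2) = gcd((u - 5)*(u + 5), (u - 5)*(u + 1)) = u - 5
(3) = gcd((w - 8)*(w - 7)^2, w*(w - 3)*(w + 3)) = 1
(4) = gcd((h - 6)*(h - 7*sqrt(2)), (h - 6)*(h + sqrt(2))) = h - 6
(5) = j^2 + 2*j - 15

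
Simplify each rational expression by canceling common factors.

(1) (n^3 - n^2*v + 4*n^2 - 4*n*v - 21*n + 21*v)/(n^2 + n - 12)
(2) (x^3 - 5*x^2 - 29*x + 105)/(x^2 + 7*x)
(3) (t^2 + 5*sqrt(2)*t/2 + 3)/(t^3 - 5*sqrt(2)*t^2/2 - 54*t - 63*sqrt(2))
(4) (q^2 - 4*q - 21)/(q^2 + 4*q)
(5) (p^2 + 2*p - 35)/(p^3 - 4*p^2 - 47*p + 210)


(1) = (n^2 - n*v + 7*n - 7*v)/(n + 4)
(2) = (x^3 - 5*x^2 - 29*x + 105)/(x^2 + 7*x)
(3) = (4*t + 4*sqrt(2))/(4*t^2 - 16*sqrt(2)*t - 168)
(4) = (q^2 - 4*q - 21)/(q^2 + 4*q)
(5) = 1/(p - 6)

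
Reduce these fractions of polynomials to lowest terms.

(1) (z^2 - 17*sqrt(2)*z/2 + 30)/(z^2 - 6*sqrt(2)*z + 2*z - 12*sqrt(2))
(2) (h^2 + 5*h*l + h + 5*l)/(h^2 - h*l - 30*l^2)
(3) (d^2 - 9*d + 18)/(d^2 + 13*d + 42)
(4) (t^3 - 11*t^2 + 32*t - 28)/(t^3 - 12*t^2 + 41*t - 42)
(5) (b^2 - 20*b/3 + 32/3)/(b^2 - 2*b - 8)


(1) = (2*z - 5*sqrt(2))/(2*z + 4)
(2) = (h + 1)/(h - 6*l)
(3) = (d^2 - 9*d + 18)/(d^2 + 13*d + 42)
(4) = (t - 2)/(t - 3)
(5) = (3*b - 8)/(3*b + 6)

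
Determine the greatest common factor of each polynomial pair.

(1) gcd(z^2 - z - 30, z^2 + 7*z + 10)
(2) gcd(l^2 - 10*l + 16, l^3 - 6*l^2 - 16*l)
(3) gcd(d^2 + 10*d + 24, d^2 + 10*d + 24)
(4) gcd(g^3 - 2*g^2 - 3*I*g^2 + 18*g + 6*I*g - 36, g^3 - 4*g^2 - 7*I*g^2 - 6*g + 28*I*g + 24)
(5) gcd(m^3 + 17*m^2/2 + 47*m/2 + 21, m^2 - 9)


(1) = z + 5
(2) = gcd((l - 8)*(l - 2), l*(l - 8)*(l + 2)) = l - 8
(3) = d^2 + 10*d + 24
(4) = g - 6*I
(5) = m + 3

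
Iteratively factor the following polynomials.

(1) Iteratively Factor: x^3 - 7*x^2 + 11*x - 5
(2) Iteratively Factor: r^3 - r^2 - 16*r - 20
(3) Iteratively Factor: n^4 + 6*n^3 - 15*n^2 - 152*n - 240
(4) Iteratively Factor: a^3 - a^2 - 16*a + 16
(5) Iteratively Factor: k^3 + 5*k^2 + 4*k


(1) = (x - 5)*(x^2 - 2*x + 1) = (x - 5)*(x - 1)*(x - 1)
(2) = (r - 5)*(r^2 + 4*r + 4) = (r - 5)*(r + 2)*(r + 2)
(3) = (n - 5)*(n^3 + 11*n^2 + 40*n + 48) = (n - 5)*(n + 4)*(n^2 + 7*n + 12) = (n - 5)*(n + 4)^2*(n + 3)
(4) = (a - 1)*(a^2 - 16) = (a - 1)*(a + 4)*(a - 4)
(5) = (k)*(k^2 + 5*k + 4) = k*(k + 1)*(k + 4)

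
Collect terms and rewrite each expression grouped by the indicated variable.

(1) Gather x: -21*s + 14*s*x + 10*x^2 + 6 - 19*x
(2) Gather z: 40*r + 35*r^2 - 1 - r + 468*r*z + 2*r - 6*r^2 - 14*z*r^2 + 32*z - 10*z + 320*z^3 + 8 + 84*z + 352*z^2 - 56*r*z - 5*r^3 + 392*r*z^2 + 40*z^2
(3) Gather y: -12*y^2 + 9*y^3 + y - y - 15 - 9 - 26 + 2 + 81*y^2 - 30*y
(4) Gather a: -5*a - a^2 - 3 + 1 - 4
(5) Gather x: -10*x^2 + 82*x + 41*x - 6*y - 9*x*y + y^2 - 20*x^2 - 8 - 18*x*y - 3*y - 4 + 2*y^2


(1) = -21*s + 10*x^2 + x*(14*s - 19) + 6
(2) = -5*r^3 + 29*r^2 + 41*r + 320*z^3 + z^2*(392*r + 392) + z*(-14*r^2 + 412*r + 106) + 7
(3) = 9*y^3 + 69*y^2 - 30*y - 48
(4) = -a^2 - 5*a - 6
(5) = -30*x^2 + x*(123 - 27*y) + 3*y^2 - 9*y - 12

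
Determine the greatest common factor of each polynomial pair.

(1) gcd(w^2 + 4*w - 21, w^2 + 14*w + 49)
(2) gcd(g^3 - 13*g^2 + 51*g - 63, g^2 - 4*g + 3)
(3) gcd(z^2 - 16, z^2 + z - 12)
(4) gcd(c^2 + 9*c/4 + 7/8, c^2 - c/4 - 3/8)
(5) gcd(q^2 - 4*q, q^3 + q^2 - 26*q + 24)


(1) = w + 7
(2) = g - 3
(3) = gcd((z - 4)*(z + 4), (z - 3)*(z + 4)) = z + 4
(4) = gcd((c + 1/2)*(c + 7/4), (c - 3/4)*(c + 1/2)) = c + 1/2
(5) = gcd(q*(q - 4), (q - 4)*(q - 1)*(q + 6)) = q - 4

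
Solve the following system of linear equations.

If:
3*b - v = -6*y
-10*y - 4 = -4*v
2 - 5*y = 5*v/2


Then:
b = 52/135
v = 8/9
y = -2/45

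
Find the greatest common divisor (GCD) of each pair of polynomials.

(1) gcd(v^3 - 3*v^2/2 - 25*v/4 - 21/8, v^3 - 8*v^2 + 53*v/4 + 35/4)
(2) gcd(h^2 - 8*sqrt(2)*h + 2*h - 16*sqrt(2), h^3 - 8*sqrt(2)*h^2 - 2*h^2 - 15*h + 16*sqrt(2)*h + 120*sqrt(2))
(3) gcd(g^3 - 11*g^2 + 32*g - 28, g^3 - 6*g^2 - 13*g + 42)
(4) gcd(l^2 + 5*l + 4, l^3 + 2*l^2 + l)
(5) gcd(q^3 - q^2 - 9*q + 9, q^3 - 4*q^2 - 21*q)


(1) = v^2 - 3*v - 7/4
(2) = h - 8*sqrt(2)
(3) = gcd((g - 7)*(g - 2)^2, (g - 7)*(g - 2)*(g + 3)) = g^2 - 9*g + 14
(4) = l + 1
(5) = q + 3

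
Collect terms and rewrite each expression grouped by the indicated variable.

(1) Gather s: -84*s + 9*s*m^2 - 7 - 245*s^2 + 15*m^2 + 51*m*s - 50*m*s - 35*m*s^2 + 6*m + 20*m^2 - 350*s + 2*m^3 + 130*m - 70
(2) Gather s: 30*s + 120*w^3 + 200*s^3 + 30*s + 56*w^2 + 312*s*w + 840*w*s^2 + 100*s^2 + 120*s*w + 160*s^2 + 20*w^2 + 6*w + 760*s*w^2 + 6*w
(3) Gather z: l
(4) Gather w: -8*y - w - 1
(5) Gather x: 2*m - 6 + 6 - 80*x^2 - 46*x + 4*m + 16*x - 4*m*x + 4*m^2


(1) = 2*m^3 + 35*m^2 + 136*m + s^2*(-35*m - 245) + s*(9*m^2 + m - 434) - 77
(2) = 200*s^3 + s^2*(840*w + 260) + s*(760*w^2 + 432*w + 60) + 120*w^3 + 76*w^2 + 12*w
(3) = l
(4) = -w - 8*y - 1
(5) = 4*m^2 + 6*m - 80*x^2 + x*(-4*m - 30)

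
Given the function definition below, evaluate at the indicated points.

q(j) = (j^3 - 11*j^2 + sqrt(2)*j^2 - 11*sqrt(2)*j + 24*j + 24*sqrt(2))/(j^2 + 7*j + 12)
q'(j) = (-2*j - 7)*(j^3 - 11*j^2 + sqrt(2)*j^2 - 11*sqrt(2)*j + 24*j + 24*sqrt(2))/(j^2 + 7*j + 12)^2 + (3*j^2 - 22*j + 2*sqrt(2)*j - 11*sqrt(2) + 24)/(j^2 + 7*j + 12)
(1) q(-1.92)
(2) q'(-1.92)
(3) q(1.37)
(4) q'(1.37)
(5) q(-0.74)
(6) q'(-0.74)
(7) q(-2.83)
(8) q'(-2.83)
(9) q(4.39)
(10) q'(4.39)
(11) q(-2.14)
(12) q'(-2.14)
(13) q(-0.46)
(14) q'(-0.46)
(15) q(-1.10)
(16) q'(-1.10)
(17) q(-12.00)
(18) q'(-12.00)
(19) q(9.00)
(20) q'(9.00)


(1) = -10.99
(2) = 40.53
(3) = 1.28
(4) = -1.05
(5) = 2.99
(6) = 1.05
(7) = -449.43
(8) = 3463.85
(9) = -0.47
(10) = -0.17
(11) = -23.65
(12) = 79.73
(13) = 3.11
(14) = -0.11
(15) = 2.13
(16) = 4.17
(17) = -44.11
(18) = -1.10
(19) = 0.40
(20) = 0.44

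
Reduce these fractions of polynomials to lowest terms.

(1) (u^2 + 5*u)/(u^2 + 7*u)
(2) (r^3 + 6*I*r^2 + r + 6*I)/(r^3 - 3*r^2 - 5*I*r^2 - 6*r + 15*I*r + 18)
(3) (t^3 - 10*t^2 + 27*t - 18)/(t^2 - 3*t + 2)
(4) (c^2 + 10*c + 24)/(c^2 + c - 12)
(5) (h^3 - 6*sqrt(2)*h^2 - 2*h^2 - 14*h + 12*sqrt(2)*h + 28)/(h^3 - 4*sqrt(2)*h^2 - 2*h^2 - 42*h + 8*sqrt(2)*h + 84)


(1) = (u + 5)/(u + 7)
(2) = (r^3 + 6*I*r^2 + r + 6*I)/(r^3 + r^2*(-3 - 5*I) + r*(-6 + 15*I) + 18)
(3) = (t^2 - 9*t + 18)/(t - 2)
(4) = (c + 6)/(c - 3)
(5) = (h + sqrt(2))/(h + 3*sqrt(2))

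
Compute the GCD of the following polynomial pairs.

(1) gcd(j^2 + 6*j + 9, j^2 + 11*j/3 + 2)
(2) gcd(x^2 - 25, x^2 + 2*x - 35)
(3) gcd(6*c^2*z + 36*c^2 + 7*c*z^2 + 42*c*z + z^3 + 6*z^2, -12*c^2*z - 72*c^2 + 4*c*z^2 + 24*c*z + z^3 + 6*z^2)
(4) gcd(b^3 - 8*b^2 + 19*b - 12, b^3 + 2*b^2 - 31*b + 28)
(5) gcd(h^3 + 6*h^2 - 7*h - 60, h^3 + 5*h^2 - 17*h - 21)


(1) = j + 3
(2) = x - 5
(3) = gcd((c + z)*(6*c + z)*(z + 6), (-2*c + z)*(6*c + z)*(z + 6)) = 6*c*z + 36*c + z^2 + 6*z
(4) = gcd((b - 4)*(b - 3)*(b - 1), (b - 4)*(b - 1)*(b + 7)) = b^2 - 5*b + 4
(5) = h - 3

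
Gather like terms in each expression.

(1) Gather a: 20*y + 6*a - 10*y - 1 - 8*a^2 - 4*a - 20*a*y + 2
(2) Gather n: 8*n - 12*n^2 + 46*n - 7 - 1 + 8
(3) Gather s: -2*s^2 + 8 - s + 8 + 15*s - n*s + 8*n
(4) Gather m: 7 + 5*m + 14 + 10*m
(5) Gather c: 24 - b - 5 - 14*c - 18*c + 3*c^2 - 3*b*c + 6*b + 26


(1) = -8*a^2 + a*(2 - 20*y) + 10*y + 1
(2) = -12*n^2 + 54*n
(3) = 8*n - 2*s^2 + s*(14 - n) + 16
(4) = 15*m + 21
(5) = 5*b + 3*c^2 + c*(-3*b - 32) + 45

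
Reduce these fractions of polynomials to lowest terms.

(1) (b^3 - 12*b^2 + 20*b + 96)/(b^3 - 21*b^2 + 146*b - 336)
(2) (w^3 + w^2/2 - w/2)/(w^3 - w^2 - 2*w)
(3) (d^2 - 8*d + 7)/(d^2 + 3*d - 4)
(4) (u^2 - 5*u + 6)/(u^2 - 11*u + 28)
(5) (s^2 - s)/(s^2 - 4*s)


(1) = (b + 2)/(b - 7)
(2) = (2*w - 1)/(2*w - 4)
(3) = (d - 7)/(d + 4)
(4) = (u^2 - 5*u + 6)/(u^2 - 11*u + 28)
(5) = (s - 1)/(s - 4)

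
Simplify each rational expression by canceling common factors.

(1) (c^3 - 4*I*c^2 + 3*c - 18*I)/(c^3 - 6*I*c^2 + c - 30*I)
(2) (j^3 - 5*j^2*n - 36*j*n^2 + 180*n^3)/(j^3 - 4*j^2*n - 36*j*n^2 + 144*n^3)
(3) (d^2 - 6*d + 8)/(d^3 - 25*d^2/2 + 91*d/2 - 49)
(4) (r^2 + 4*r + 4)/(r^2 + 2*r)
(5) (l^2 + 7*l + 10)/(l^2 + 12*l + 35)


(1) = (c - 3*I)/(c - 5*I)
(2) = (j - 5*n)/(j - 4*n)
(3) = (2*d - 8)/(2*d^2 - 21*d + 49)
(4) = (r + 2)/r
(5) = (l + 2)/(l + 7)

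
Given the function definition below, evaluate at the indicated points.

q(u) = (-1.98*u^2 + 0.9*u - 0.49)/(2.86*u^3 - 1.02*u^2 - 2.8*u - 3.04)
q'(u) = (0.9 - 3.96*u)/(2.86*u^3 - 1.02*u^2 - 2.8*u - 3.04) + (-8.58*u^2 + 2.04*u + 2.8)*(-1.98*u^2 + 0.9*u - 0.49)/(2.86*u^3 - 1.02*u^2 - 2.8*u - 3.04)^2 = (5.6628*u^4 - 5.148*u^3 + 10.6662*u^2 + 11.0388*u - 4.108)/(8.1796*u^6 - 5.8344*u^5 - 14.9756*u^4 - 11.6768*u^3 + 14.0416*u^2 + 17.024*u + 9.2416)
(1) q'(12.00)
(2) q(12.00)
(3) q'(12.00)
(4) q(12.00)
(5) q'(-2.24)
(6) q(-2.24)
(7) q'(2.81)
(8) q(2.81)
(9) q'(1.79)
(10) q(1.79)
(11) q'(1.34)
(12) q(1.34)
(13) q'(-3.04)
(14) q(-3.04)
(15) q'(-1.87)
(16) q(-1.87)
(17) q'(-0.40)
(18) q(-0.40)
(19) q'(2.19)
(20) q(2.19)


(1) = 0.00
(2) = -0.06
(3) = 0.00
(4) = -0.06
(5) = 0.19
(6) = 0.37
(7) = 0.18
(8) = -0.31
(9) = 3.04
(10) = -1.03
(11) = 11.77
(12) = 1.63
(13) = 0.10
(14) = 0.26
(15) = 0.29
(16) = 0.45
(17) = -1.23
(18) = 0.51
(19) = 0.58
(20) = -0.50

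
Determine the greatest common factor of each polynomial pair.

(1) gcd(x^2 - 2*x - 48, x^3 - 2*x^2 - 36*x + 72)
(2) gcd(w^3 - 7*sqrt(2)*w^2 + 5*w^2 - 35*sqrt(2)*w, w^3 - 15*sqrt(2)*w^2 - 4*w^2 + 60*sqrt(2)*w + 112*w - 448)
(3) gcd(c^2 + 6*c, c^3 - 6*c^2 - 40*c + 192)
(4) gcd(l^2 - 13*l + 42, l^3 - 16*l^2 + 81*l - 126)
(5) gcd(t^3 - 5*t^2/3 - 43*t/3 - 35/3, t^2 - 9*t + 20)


(1) = gcd((x - 8)*(x + 6), (x - 6)*(x - 2)*(x + 6)) = x + 6
(2) = w - 7*sqrt(2)
(3) = c + 6
(4) = l^2 - 13*l + 42
(5) = gcd((t - 5)*(t + 1)*(t + 7/3), (t - 5)*(t - 4)) = t - 5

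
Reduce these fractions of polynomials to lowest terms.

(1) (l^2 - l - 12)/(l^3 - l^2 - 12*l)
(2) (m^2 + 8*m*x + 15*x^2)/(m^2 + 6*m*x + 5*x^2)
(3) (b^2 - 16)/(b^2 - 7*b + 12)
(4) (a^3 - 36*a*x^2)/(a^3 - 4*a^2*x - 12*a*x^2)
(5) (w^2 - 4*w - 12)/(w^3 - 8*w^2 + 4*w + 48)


(1) = 1/l
(2) = (m + 3*x)/(m + x)
(3) = (b + 4)/(b - 3)
(4) = (a + 6*x)/(a + 2*x)
(5) = 1/(w - 4)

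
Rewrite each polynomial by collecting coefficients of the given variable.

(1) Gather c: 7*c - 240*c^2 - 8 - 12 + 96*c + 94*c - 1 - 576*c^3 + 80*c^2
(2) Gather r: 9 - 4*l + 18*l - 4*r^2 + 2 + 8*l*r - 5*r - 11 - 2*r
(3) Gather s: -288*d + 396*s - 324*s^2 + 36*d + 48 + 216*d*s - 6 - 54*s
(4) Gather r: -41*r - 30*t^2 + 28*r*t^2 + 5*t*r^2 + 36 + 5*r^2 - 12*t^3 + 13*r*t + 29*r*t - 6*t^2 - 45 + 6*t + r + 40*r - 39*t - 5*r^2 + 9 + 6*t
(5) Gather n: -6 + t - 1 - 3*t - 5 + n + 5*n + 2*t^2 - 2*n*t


(1) = -576*c^3 - 160*c^2 + 197*c - 21
(2) = 14*l - 4*r^2 + r*(8*l - 7)
(3) = -252*d - 324*s^2 + s*(216*d + 342) + 42
(4) = 5*r^2*t + r*(28*t^2 + 42*t) - 12*t^3 - 36*t^2 - 27*t
(5) = n*(6 - 2*t) + 2*t^2 - 2*t - 12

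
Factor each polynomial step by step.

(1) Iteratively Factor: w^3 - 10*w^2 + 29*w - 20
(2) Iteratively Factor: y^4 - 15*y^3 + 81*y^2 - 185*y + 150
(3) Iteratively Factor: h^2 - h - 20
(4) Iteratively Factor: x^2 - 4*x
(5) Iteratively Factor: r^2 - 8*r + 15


(1) = (w - 4)*(w^2 - 6*w + 5) = (w - 4)*(w - 1)*(w - 5)
(2) = (y - 2)*(y^3 - 13*y^2 + 55*y - 75) = (y - 5)*(y - 2)*(y^2 - 8*y + 15) = (y - 5)^2*(y - 2)*(y - 3)
(3) = (h + 4)*(h - 5)
(4) = (x)*(x - 4)
(5) = (r - 3)*(r - 5)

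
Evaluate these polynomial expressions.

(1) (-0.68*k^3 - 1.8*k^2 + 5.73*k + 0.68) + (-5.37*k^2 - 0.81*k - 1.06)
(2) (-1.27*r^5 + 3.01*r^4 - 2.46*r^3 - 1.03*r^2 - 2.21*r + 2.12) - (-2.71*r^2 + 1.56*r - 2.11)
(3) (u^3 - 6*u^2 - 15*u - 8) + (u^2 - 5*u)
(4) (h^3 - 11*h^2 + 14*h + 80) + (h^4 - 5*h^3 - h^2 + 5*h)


(1) = -0.68*k^3 - 7.17*k^2 + 4.92*k - 0.38
(2) = -1.27*r^5 + 3.01*r^4 - 2.46*r^3 + 1.68*r^2 - 3.77*r + 4.23
(3) = u^3 - 5*u^2 - 20*u - 8
(4) = h^4 - 4*h^3 - 12*h^2 + 19*h + 80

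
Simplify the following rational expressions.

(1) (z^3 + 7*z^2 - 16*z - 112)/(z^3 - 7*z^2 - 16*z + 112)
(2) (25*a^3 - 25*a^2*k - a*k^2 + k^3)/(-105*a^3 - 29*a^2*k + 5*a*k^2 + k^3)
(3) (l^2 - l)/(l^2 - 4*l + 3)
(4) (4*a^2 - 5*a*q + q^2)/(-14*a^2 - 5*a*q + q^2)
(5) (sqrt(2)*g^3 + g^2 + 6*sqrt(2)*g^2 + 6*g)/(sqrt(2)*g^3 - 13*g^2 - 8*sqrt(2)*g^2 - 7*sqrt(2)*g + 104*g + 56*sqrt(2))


(1) = (z + 7)/(z - 7)
(2) = (-5*a^2 + 4*a*k + k^2)/(21*a^2 + 10*a*k + k^2)
(3) = l/(l - 3)
(4) = (4*a^2 - 5*a*q + q^2)/(-14*a^2 - 5*a*q + q^2)
(5) = (sqrt(2)*g^2 + 6*sqrt(2)*g)/(sqrt(2)*g^2 + g*(-14 - 8*sqrt(2)) + 112)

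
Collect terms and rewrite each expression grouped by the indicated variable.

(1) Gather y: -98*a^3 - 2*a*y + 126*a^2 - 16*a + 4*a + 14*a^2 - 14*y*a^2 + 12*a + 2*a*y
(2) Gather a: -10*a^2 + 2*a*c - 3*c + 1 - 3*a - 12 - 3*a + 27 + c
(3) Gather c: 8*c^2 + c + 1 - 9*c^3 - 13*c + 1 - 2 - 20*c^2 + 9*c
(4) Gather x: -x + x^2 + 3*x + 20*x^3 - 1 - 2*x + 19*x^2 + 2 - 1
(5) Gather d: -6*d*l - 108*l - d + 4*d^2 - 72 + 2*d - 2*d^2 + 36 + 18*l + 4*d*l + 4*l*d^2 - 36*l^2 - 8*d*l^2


(1) = -98*a^3 - 14*a^2*y + 140*a^2
(2) = -10*a^2 + a*(2*c - 6) - 2*c + 16
(3) = -9*c^3 - 12*c^2 - 3*c
(4) = 20*x^3 + 20*x^2
(5) = d^2*(4*l + 2) + d*(-8*l^2 - 2*l + 1) - 36*l^2 - 90*l - 36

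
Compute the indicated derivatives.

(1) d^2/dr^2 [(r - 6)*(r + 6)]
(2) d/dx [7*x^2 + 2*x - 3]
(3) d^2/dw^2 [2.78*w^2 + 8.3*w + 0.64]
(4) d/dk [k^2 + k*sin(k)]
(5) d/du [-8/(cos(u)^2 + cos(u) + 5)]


(1) = 2
(2) = 14*x + 2
(3) = 5.56000000000000
(4) = k*cos(k) + 2*k + sin(k)
(5) = -8*(2*cos(u) + 1)*sin(u)/(cos(u)^2 + cos(u) + 5)^2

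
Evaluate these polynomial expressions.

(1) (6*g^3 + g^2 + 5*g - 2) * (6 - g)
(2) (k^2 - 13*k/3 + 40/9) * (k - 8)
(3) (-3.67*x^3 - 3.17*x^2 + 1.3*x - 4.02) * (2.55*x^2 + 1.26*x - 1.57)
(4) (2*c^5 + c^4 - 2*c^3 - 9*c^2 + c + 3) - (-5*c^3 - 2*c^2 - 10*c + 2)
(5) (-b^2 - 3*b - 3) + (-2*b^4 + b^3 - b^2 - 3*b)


(1) = -6*g^4 + 35*g^3 + g^2 + 32*g - 12
(2) = k^3 - 37*k^2/3 + 352*k/9 - 320/9
(3) = -9.3585*x^5 - 12.7077*x^4 + 5.0827*x^3 - 3.6361*x^2 - 7.1062*x + 6.3114
(4) = 2*c^5 + c^4 + 3*c^3 - 7*c^2 + 11*c + 1
(5) = -2*b^4 + b^3 - 2*b^2 - 6*b - 3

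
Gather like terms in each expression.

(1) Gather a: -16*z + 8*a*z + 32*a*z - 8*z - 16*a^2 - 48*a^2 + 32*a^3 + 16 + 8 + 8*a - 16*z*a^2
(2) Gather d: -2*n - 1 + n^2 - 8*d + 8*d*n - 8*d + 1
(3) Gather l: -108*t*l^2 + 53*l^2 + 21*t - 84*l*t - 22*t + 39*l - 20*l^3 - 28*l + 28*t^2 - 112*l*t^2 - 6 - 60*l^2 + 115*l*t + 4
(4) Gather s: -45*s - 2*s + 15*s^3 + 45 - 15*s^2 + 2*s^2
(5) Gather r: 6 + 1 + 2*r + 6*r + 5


(1) = 32*a^3 + a^2*(-16*z - 64) + a*(40*z + 8) - 24*z + 24
(2) = d*(8*n - 16) + n^2 - 2*n
(3) = -20*l^3 + l^2*(-108*t - 7) + l*(-112*t^2 + 31*t + 11) + 28*t^2 - t - 2
(4) = 15*s^3 - 13*s^2 - 47*s + 45
(5) = 8*r + 12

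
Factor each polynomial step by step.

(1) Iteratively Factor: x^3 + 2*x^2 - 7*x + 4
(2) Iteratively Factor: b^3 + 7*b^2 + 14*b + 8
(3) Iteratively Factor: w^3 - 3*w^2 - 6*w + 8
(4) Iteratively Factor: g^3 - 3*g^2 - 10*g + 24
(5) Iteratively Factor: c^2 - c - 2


(1) = (x + 4)*(x^2 - 2*x + 1) = (x - 1)*(x + 4)*(x - 1)
(2) = (b + 4)*(b^2 + 3*b + 2) = (b + 2)*(b + 4)*(b + 1)
(3) = (w + 2)*(w^2 - 5*w + 4) = (w - 4)*(w + 2)*(w - 1)
(4) = (g - 2)*(g^2 - g - 12) = (g - 4)*(g - 2)*(g + 3)
(5) = (c + 1)*(c - 2)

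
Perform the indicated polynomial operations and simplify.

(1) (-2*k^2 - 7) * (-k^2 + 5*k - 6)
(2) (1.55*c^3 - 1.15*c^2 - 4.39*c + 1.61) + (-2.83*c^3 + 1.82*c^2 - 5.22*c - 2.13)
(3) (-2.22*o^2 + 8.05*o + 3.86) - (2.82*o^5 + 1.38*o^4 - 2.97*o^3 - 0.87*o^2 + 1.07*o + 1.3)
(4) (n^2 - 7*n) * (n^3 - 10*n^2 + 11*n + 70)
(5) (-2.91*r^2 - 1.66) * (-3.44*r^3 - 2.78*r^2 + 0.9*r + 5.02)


(1) = 2*k^4 - 10*k^3 + 19*k^2 - 35*k + 42
(2) = -1.28*c^3 + 0.67*c^2 - 9.61*c - 0.52
(3) = -2.82*o^5 - 1.38*o^4 + 2.97*o^3 - 1.35*o^2 + 6.98*o + 2.56
(4) = n^5 - 17*n^4 + 81*n^3 - 7*n^2 - 490*n
(5) = 10.0104*r^5 + 8.0898*r^4 + 3.0914*r^3 - 9.9934*r^2 - 1.494*r - 8.3332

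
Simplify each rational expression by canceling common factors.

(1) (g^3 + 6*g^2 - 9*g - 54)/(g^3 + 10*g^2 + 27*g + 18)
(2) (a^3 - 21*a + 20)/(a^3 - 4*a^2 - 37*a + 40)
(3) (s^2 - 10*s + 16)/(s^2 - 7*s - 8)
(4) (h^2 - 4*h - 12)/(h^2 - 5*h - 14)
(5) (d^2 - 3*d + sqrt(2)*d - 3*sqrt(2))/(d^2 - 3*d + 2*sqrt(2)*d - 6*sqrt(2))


(1) = (g - 3)/(g + 1)
(2) = (a - 4)/(a - 8)
(3) = (s - 2)/(s + 1)
(4) = (h - 6)/(h - 7)
(5) = (d + sqrt(2))/(d + 2*sqrt(2))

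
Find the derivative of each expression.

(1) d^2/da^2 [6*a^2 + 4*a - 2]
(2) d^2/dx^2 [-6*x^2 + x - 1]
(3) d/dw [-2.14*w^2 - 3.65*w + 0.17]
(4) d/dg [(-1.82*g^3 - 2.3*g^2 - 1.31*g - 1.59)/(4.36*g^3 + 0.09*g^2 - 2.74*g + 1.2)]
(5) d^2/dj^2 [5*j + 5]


(1) = 12
(2) = -12
(3) = -4.28*w - 3.65
(4) = (9.8642*g^4 + 21.3968*g^3 + 20.6651*g^2 - 5.2338*g - 5.9286)/(19.0096*g^6 + 0.7848*g^5 - 23.8847*g^4 + 9.9708*g^3 + 7.7236*g^2 - 6.576*g + 1.44)
(5) = 0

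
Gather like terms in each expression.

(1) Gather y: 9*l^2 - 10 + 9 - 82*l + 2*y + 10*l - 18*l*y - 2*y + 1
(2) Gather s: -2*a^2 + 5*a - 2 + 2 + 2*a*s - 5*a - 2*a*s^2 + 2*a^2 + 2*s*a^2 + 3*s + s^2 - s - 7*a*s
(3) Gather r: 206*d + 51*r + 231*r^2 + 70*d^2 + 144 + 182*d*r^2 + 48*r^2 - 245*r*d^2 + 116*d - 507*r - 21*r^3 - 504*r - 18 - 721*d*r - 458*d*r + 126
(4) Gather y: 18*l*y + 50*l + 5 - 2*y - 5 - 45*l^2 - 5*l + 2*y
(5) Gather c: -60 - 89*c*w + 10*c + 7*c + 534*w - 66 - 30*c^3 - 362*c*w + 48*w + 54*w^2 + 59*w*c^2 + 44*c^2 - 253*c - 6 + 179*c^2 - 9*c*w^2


(1) = 9*l^2 - 18*l*y - 72*l
(2) = s^2*(1 - 2*a) + s*(2*a^2 - 5*a + 2)
(3) = 70*d^2 + 322*d - 21*r^3 + r^2*(182*d + 279) + r*(-245*d^2 - 1179*d - 960) + 252
(4) = -45*l^2 + 18*l*y + 45*l
(5) = -30*c^3 + c^2*(59*w + 223) + c*(-9*w^2 - 451*w - 236) + 54*w^2 + 582*w - 132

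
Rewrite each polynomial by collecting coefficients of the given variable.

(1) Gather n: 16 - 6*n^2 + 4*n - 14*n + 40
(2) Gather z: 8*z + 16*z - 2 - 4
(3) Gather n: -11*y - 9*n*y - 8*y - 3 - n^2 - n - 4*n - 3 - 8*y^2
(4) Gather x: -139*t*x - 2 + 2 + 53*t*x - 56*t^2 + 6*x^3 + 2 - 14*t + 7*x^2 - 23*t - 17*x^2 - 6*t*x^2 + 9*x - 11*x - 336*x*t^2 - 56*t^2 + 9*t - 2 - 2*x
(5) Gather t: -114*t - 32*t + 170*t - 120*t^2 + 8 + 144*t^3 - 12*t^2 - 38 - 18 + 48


(1) = -6*n^2 - 10*n + 56
(2) = 24*z - 6
(3) = -n^2 + n*(-9*y - 5) - 8*y^2 - 19*y - 6
(4) = -112*t^2 - 28*t + 6*x^3 + x^2*(-6*t - 10) + x*(-336*t^2 - 86*t - 4)
(5) = 144*t^3 - 132*t^2 + 24*t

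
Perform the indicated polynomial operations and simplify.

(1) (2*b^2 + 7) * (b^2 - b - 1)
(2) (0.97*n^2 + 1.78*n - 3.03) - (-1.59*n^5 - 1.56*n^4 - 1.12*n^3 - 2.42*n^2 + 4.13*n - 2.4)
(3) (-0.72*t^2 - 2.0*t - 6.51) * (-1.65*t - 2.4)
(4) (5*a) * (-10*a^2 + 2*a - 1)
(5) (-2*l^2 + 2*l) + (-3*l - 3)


(1) = 2*b^4 - 2*b^3 + 5*b^2 - 7*b - 7
(2) = 1.59*n^5 + 1.56*n^4 + 1.12*n^3 + 3.39*n^2 - 2.35*n - 0.63
(3) = 1.188*t^3 + 5.028*t^2 + 15.5415*t + 15.624
(4) = -50*a^3 + 10*a^2 - 5*a
(5) = -2*l^2 - l - 3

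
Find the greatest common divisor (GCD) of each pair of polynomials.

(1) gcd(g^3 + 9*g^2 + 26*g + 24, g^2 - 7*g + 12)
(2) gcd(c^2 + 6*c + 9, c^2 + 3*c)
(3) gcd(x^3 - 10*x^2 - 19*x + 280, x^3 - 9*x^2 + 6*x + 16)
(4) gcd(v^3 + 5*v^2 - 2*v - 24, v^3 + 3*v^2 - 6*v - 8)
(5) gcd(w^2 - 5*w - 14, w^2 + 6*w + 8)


(1) = 1
(2) = gcd((c + 3)^2, c*(c + 3)) = c + 3
(3) = gcd((x - 8)*(x - 7)*(x + 5), (x - 8)*(x - 2)*(x + 1)) = x - 8
(4) = v^2 + 2*v - 8
(5) = gcd((w - 7)*(w + 2), (w + 2)*(w + 4)) = w + 2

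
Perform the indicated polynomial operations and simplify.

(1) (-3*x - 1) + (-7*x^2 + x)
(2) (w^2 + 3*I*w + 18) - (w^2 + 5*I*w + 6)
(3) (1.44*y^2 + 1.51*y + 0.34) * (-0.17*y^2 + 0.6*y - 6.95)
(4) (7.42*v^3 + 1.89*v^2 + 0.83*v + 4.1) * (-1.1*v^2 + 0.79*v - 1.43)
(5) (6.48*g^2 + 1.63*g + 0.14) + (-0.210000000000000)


(1) = -7*x^2 - 2*x - 1
(2) = -2*I*w + 12
(3) = -0.2448*y^4 + 0.6073*y^3 - 9.1598*y^2 - 10.2905*y - 2.363
(4) = -8.162*v^5 + 3.7828*v^4 - 10.0305*v^3 - 6.557*v^2 + 2.0521*v - 5.863
(5) = 6.48*g^2 + 1.63*g - 0.07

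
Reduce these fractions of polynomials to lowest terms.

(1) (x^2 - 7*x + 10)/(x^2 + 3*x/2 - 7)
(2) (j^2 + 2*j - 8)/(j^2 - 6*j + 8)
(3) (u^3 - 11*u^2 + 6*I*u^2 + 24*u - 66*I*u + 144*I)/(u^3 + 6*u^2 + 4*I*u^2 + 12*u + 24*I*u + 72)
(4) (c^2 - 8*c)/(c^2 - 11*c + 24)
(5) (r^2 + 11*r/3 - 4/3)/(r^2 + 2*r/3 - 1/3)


(1) = (2*x - 10)/(2*x + 7)
(2) = (j + 4)/(j - 4)
(3) = (u^2 - 11*u + 24)/(u^2 + u*(6 - 2*I) - 12*I)
(4) = c/(c - 3)
(5) = (r + 4)/(r + 1)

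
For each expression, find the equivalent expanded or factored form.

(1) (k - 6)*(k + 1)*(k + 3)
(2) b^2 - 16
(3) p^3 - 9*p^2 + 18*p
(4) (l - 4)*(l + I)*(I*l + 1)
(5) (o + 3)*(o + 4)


(1) = k^3 - 2*k^2 - 21*k - 18
(2) = (b - 4)*(b + 4)
(3) = p*(p - 6)*(p - 3)
(4) = I*l^3 - 4*I*l^2 + I*l - 4*I
(5) = o^2 + 7*o + 12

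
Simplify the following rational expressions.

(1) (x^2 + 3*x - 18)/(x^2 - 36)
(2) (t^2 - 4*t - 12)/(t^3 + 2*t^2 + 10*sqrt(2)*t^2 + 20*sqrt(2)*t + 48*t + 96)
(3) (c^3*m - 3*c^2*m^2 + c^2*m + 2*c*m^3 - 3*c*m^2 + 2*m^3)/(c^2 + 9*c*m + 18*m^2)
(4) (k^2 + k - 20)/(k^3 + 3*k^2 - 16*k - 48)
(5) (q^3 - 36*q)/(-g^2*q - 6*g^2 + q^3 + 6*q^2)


(1) = (x - 3)/(x - 6)
(2) = (t - 6)/(t^2 + 10*sqrt(2)*t + 48)
(3) = (c^3*m - 3*c^2*m^2 + c^2*m + 2*c*m^3 - 3*c*m^2 + 2*m^3)/(c^2 + 9*c*m + 18*m^2)
(4) = (k + 5)/(k^2 + 7*k + 12)
(5) = (q^2 - 6*q)/(-g^2 + q^2)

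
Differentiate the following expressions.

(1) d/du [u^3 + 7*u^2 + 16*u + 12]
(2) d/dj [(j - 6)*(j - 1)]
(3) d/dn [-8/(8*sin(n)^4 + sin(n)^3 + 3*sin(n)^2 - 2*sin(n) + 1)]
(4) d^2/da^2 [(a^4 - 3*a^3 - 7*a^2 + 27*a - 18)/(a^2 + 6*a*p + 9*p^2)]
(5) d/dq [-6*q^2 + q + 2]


(1) = 3*u^2 + 14*u + 16
(2) = 2*j - 7
(3) = 8*(32*sin(n)^3 + 3*sin(n)^2 + 6*sin(n) - 2)*cos(n)/(8*sin(n)^4 + sin(n)^3 + 3*sin(n)^2 - 2*sin(n) + 1)^2
(4) = 2*(a^4 + 12*a^3*p + 54*a^2*p^2 - 81*a*p^2 + 42*a*p + 27*a - 63*p^2 - 162*p - 54)/(a^4 + 12*a^3*p + 54*a^2*p^2 + 108*a*p^3 + 81*p^4)
(5) = 1 - 12*q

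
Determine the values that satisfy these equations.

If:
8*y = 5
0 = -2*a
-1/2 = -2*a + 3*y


Then:
No Solution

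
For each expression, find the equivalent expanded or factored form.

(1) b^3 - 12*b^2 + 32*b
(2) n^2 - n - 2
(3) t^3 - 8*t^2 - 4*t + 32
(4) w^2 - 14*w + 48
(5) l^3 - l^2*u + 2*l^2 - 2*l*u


(1) = b*(b - 8)*(b - 4)
(2) = (n - 2)*(n + 1)
(3) = (t - 8)*(t - 2)*(t + 2)
(4) = (w - 8)*(w - 6)
(5) = l*(l + 2)*(l - u)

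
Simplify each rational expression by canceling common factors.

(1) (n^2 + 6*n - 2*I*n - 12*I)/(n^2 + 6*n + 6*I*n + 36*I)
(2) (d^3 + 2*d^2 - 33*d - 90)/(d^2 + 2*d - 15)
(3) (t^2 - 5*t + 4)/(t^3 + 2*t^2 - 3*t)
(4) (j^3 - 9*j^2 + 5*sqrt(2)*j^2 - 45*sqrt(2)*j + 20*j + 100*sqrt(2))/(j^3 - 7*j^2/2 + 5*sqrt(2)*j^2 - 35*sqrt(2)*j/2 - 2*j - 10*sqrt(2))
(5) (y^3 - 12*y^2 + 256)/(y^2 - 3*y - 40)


(1) = (n - 2*I)/(n + 6*I)
(2) = (d^2 - 3*d - 18)/(d - 3)
(3) = (t - 4)/(t^2 + 3*t)
(4) = (2*j - 10)/(2*j + 1)
(5) = (y^2 - 4*y - 32)/(y + 5)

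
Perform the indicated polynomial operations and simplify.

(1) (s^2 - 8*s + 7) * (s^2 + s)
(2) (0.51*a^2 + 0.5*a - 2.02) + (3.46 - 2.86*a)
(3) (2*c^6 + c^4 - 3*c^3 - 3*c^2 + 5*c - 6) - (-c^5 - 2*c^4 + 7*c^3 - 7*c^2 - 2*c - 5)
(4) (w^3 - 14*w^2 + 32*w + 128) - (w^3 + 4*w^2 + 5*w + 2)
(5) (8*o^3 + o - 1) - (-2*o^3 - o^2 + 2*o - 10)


(1) = s^4 - 7*s^3 - s^2 + 7*s
(2) = 0.51*a^2 - 2.36*a + 1.44
(3) = 2*c^6 + c^5 + 3*c^4 - 10*c^3 + 4*c^2 + 7*c - 1
(4) = -18*w^2 + 27*w + 126
(5) = 10*o^3 + o^2 - o + 9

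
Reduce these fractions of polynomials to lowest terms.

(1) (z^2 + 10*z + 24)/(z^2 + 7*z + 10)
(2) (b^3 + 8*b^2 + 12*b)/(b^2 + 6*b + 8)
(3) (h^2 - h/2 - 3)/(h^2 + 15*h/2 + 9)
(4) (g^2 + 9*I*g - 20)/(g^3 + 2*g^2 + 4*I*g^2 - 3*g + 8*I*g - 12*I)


(1) = (z^2 + 10*z + 24)/(z^2 + 7*z + 10)
(2) = (b^2 + 6*b)/(b + 4)
(3) = (h - 2)/(h + 6)
(4) = (g + 5*I)/(g^2 + 2*g - 3)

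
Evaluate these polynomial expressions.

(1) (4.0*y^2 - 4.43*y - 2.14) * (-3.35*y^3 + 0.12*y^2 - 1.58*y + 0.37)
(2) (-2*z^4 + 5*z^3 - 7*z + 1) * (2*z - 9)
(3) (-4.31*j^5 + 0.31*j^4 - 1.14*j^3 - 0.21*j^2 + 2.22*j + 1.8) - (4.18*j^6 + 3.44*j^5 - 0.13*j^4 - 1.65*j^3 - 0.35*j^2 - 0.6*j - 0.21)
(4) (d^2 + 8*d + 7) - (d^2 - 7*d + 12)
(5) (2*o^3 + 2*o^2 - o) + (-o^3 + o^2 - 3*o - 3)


(1) = -13.4*y^5 + 15.3205*y^4 + 0.3174*y^3 + 8.2226*y^2 + 1.7421*y - 0.7918
(2) = -4*z^5 + 28*z^4 - 45*z^3 - 14*z^2 + 65*z - 9
(3) = -4.18*j^6 - 7.75*j^5 + 0.44*j^4 + 0.51*j^3 + 0.14*j^2 + 2.82*j + 2.01
(4) = 15*d - 5
(5) = o^3 + 3*o^2 - 4*o - 3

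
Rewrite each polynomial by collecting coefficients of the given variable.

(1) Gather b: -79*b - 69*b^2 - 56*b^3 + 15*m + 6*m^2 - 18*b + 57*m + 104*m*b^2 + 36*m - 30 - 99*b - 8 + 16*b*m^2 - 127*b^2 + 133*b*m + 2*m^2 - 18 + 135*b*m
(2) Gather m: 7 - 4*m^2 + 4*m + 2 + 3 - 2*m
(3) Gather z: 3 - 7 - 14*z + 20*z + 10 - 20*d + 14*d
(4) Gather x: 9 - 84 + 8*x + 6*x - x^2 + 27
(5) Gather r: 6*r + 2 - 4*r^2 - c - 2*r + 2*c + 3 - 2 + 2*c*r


(1) = -56*b^3 + b^2*(104*m - 196) + b*(16*m^2 + 268*m - 196) + 8*m^2 + 108*m - 56
(2) = -4*m^2 + 2*m + 12
(3) = -6*d + 6*z + 6
(4) = -x^2 + 14*x - 48
(5) = c - 4*r^2 + r*(2*c + 4) + 3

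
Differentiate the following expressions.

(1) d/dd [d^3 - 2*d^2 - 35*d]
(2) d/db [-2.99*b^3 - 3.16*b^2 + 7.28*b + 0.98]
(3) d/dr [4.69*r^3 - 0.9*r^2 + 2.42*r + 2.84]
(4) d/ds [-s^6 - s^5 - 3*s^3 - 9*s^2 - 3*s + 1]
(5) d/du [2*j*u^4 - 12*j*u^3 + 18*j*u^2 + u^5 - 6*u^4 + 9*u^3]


(1) = 3*d^2 - 4*d - 35
(2) = -8.97*b^2 - 6.32*b + 7.28
(3) = 14.07*r^2 - 1.8*r + 2.42
(4) = -6*s^5 - 5*s^4 - 9*s^2 - 18*s - 3
(5) = u*(8*j*u^2 - 36*j*u + 36*j + 5*u^3 - 24*u^2 + 27*u)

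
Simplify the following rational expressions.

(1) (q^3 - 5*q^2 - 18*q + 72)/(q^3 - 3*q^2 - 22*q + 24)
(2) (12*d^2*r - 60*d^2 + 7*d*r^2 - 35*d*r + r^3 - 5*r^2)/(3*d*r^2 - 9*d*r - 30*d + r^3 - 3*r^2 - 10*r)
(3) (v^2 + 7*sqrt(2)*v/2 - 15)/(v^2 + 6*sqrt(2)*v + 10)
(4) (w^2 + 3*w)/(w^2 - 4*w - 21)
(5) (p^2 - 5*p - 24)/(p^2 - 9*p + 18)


(1) = (q - 3)/(q - 1)
(2) = (4*d + r)/(r + 2)
(3) = (2*v - 3*sqrt(2))/(2*v + 2*sqrt(2))
(4) = w/(w - 7)
(5) = (p^2 - 5*p - 24)/(p^2 - 9*p + 18)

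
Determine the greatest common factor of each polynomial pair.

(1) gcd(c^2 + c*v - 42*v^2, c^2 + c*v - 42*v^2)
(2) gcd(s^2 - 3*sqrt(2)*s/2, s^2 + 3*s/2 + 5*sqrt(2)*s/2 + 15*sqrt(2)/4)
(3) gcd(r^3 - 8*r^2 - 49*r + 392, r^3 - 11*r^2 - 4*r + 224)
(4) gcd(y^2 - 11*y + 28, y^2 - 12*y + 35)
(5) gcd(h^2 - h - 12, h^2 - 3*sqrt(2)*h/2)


(1) = gcd((c - 6*v)*(c + 7*v), (c - 6*v)*(c + 7*v)) = -c^2 - c*v + 42*v^2
(2) = gcd(s*(s - 3*sqrt(2)/2), (s + 3/2)*(s + 5*sqrt(2)/2)) = 1
(3) = gcd((r - 8)*(r - 7)*(r + 7), (r - 8)*(r - 7)*(r + 4)) = r^2 - 15*r + 56
(4) = y - 7
(5) = gcd((h - 4)*(h + 3), h*(h - 3*sqrt(2)/2)) = 1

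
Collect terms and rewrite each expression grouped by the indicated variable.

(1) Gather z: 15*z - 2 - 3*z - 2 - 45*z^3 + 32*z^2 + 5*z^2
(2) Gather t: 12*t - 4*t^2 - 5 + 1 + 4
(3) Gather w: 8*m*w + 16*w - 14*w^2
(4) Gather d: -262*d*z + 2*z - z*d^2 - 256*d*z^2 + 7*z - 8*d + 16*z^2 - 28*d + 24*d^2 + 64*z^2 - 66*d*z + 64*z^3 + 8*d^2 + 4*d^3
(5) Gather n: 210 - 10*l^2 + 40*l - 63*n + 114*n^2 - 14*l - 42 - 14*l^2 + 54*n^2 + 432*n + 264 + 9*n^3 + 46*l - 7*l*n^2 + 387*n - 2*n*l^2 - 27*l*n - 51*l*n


(1) = -45*z^3 + 37*z^2 + 12*z - 4
(2) = -4*t^2 + 12*t
(3) = -14*w^2 + w*(8*m + 16)
(4) = 4*d^3 + d^2*(32 - z) + d*(-256*z^2 - 328*z - 36) + 64*z^3 + 80*z^2 + 9*z
(5) = -24*l^2 + 72*l + 9*n^3 + n^2*(168 - 7*l) + n*(-2*l^2 - 78*l + 756) + 432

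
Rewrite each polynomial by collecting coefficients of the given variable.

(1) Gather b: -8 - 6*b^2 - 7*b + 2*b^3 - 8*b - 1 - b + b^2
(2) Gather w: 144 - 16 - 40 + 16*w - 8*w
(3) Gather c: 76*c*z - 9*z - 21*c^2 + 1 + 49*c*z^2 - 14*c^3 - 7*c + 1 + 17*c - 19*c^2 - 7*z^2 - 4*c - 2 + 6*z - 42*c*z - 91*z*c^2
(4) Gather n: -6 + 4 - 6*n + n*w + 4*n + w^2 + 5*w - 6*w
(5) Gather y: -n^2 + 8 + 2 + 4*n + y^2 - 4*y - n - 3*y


(1) = 2*b^3 - 5*b^2 - 16*b - 9
(2) = 8*w + 88
(3) = -14*c^3 + c^2*(-91*z - 40) + c*(49*z^2 + 34*z + 6) - 7*z^2 - 3*z
(4) = n*(w - 2) + w^2 - w - 2
(5) = -n^2 + 3*n + y^2 - 7*y + 10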